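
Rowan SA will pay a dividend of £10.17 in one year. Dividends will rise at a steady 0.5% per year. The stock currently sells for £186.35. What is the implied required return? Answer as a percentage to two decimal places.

5.96%

Rearranging the constant-growth DDM: r = D₁/P₀ + g.
r = 10.1700 / 186.35 + 0.005 = 0.05457 + 0.005 = 0.05957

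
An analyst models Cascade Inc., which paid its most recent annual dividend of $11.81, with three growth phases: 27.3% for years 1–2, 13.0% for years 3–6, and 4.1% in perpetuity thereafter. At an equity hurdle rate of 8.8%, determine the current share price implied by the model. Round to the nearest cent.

$517.82

Three-stage DDM. Project D₁…D_6; terminal Gordon value at t=6 with g = 0.041; discount at r = 0.088.
D_1 = 15.0341
D_2 = 19.1384
D_3 = 21.6264
D_4 = 24.4379
D_5 = 27.6148
D_6 = 31.2047
TV_6 = 32.4841/(0.088−0.041) = 691.1517
P₀ = Σ Dₜ/(1+r)ᵗ + TV_6/(1+r)^6 = 517.8210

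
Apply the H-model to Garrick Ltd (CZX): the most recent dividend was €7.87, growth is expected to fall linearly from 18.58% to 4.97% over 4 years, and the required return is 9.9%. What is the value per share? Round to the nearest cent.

H-model: P₀ = D₀[(1+g_L) + H(g_S−g_L)]/(r−g_L), with H = 4/2 = 2.
P₀ = 7.87 × [(1+0.0497) + 2×(0.1858−0.0497)] / (0.099−0.0497)
   = 7.87 × 1.3219 / 0.0493 = 211.0214

€211.02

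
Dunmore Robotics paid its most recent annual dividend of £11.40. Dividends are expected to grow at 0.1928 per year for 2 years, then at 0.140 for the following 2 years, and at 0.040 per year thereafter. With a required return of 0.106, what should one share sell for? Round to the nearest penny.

£275.29

Three-stage DDM. Project D₁…D_4; terminal Gordon value at t=4 with g = 0.04; discount at r = 0.106.
D_1 = 13.5979
D_2 = 16.2196
D_3 = 18.4903
D_4 = 21.0790
TV_4 = 21.9222/(0.106−0.04) = 332.1538
P₀ = Σ Dₜ/(1+r)ᵗ + TV_4/(1+r)^4 = 275.2913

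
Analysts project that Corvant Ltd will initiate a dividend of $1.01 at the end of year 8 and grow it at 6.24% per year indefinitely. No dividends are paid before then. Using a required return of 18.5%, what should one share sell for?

Deferred-dividend DDM. At t=7 the remaining stream is a growing perpetuity with first payment D_8 = 1.01.
V_7 = D_8/(r−g) = 1.01/(0.185−0.0624) = 8.2382
P₀ = V_7/(1+r)^7 = 8.2382/(1+0.185)^7 = 2.5107

$2.51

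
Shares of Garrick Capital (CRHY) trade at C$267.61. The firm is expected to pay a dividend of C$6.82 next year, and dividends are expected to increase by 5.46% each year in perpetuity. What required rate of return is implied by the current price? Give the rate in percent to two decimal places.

8.01%

Rearranging the constant-growth DDM: r = D₁/P₀ + g.
r = 6.8200 / 267.61 + 0.0546 = 0.02548 + 0.0546 = 0.08008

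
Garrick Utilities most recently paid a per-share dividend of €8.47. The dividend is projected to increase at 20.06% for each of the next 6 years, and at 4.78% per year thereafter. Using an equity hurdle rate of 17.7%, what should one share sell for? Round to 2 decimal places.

€131.89

Two-stage DDM. Project D₁…D_6 at 0.2006, terminal growth 0.0478, discount at r = 0.177.
D_1 = 10.1691
D_2 = 12.2090
D_3 = 14.6581
D_4 = 17.5985
D_5 = 21.1288
D_6 = 25.3673
Terminal value at t=6: TV = D_7/(r−g) = 26.5798/(0.177−0.0478) = 205.7261
P₀ = 10.1691/(1+0.177)^1 + 12.2090/(1+0.177)^2 + 14.6581/(1+0.177)^3 + 17.5985/(1+0.177)^4 + 21.1288/(1+0.177)^5 + 25.3673/(1+0.177)^6 + 205.7261/(1+0.177)^6 = 131.8884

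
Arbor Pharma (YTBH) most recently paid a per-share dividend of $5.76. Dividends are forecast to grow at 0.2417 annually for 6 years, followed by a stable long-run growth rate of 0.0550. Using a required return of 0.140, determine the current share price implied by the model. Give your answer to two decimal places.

Two-stage DDM. Project D₁…D_6 at 0.2417, terminal growth 0.055, discount at r = 0.14.
D_1 = 7.1522
D_2 = 8.8809
D_3 = 11.0274
D_4 = 13.6927
D_5 = 17.0022
D_6 = 21.1117
Terminal value at t=6: TV = D_7/(r−g) = 22.2728/(0.14−0.055) = 262.0331
P₀ = 7.1522/(1+0.14)^1 + 8.8809/(1+0.14)^2 + 11.0274/(1+0.14)^3 + 13.6927/(1+0.14)^4 + 17.0022/(1+0.14)^5 + 21.1117/(1+0.14)^6 + 262.0331/(1+0.14)^6 = 166.4851

$166.49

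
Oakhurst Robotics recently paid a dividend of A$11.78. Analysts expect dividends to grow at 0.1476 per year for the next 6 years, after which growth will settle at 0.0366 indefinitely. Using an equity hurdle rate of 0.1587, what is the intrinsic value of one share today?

A$162.74

Two-stage DDM. Project D₁…D_6 at 0.1476, terminal growth 0.0366, discount at r = 0.1587.
D_1 = 13.5187
D_2 = 15.5141
D_3 = 17.8040
D_4 = 20.4318
D_5 = 23.4476
D_6 = 26.9084
Terminal value at t=6: TV = D_7/(r−g) = 27.8933/(0.1587−0.0366) = 228.4463
P₀ = 13.5187/(1+0.1587)^1 + 15.5141/(1+0.1587)^2 + 17.8040/(1+0.1587)^3 + 20.4318/(1+0.1587)^4 + 23.4476/(1+0.1587)^5 + 26.9084/(1+0.1587)^6 + 228.4463/(1+0.1587)^6 = 162.7446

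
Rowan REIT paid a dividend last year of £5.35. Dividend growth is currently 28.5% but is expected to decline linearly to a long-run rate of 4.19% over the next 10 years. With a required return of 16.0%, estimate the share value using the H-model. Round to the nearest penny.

£102.26

H-model: P₀ = D₀[(1+g_L) + H(g_S−g_L)]/(r−g_L), with H = 10/2 = 5.
P₀ = 5.35 × [(1+0.0419) + 5×(0.285−0.0419)] / (0.16−0.0419)
   = 5.35 × 2.2574 / 0.1181 = 102.2616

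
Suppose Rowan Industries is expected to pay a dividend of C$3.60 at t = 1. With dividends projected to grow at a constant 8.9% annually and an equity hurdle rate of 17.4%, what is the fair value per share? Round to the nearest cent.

C$42.35

Gordon growth model: P₀ = D₁/(r − g), with D₁ = 3.60 given directly.
P₀ = 3.6000 / (0.174 − 0.089) = 3.6000 / 0.085 = 42.3529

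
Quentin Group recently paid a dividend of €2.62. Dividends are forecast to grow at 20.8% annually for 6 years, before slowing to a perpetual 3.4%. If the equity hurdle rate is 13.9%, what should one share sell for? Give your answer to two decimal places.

Two-stage DDM. Project D₁…D_6 at 0.208, terminal growth 0.034, discount at r = 0.139.
D_1 = 3.1650
D_2 = 3.8233
D_3 = 4.6185
D_4 = 5.5792
D_5 = 6.7396
D_6 = 8.1415
Terminal value at t=6: TV = D_7/(r−g) = 8.4183/(0.139−0.034) = 80.1741
P₀ = 3.1650/(1+0.139)^1 + 3.8233/(1+0.139)^2 + 4.6185/(1+0.139)^3 + 5.5792/(1+0.139)^4 + 6.7396/(1+0.139)^5 + 8.1415/(1+0.139)^6 + 80.1741/(1+0.139)^6 = 56.1298

€56.13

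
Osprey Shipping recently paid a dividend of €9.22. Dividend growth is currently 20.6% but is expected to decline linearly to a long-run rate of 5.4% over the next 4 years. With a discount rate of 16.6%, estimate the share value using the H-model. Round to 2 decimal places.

€111.79

H-model: P₀ = D₀[(1+g_L) + H(g_S−g_L)]/(r−g_L), with H = 4/2 = 2.
P₀ = 9.22 × [(1+0.054) + 2×(0.206−0.054)] / (0.166−0.054)
   = 9.22 × 1.3580 / 0.112 = 111.7925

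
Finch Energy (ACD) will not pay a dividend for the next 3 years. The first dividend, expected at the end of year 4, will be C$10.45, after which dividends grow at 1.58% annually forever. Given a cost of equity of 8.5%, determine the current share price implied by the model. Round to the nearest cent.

Deferred-dividend DDM. At t=3 the remaining stream is a growing perpetuity with first payment D_4 = 10.45.
V_3 = D_4/(r−g) = 10.45/(0.085−0.0158) = 151.0116
P₀ = V_3/(1+r)^3 = 151.0116/(1+0.085)^3 = 118.2282

C$118.23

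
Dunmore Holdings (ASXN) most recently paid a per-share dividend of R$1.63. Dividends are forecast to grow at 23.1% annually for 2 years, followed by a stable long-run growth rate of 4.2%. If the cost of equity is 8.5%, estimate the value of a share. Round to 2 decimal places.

R$54.79

Two-stage DDM. Project D₁…D_2 at 0.231, terminal growth 0.042, discount at r = 0.085.
D_1 = 2.0065
D_2 = 2.4700
Terminal value at t=2: TV = D_3/(r−g) = 2.5738/(0.085−0.042) = 59.8553
P₀ = 2.0065/(1+0.085)^1 + 2.4700/(1+0.085)^2 + 59.8553/(1+0.085)^2 = 54.7920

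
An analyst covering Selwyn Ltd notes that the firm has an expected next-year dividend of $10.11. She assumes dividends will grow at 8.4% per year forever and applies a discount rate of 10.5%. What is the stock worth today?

$481.43

Gordon growth model: P₀ = D₁/(r − g), with D₁ = 10.11 given directly.
P₀ = 10.1100 / (0.105 − 0.084) = 10.1100 / 0.021 = 481.4286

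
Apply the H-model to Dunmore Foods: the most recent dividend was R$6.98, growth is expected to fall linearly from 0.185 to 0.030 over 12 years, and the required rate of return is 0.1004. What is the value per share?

R$194.33

H-model: P₀ = D₀[(1+g_L) + H(g_S−g_L)]/(r−g_L), with H = 12/2 = 6.
P₀ = 6.98 × [(1+0.03) + 6×(0.185−0.03)] / (0.1004−0.03)
   = 6.98 × 1.9600 / 0.0704 = 194.3295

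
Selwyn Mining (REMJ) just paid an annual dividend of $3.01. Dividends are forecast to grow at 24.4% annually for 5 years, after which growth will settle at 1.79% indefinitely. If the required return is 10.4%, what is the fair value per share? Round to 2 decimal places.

$86.48

Two-stage DDM. Project D₁…D_5 at 0.244, terminal growth 0.0179, discount at r = 0.104.
D_1 = 3.7444
D_2 = 4.6581
D_3 = 5.7947
D_4 = 7.2086
D_5 = 8.9674
Terminal value at t=5: TV = D_6/(r−g) = 9.1280/(0.104−0.0179) = 106.0157
P₀ = 3.7444/(1+0.104)^1 + 4.6581/(1+0.104)^2 + 5.7947/(1+0.104)^3 + 7.2086/(1+0.104)^4 + 8.9674/(1+0.104)^5 + 106.0157/(1+0.104)^5 = 86.4840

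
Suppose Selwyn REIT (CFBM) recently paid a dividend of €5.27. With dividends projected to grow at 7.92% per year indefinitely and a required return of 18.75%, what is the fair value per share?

Gordon growth model: P₀ = D₁/(r − g). D₁ = 5.27 × (1 + 0.0792) = 5.6874.
P₀ = 5.6874 / (0.1875 − 0.0792) = 5.6874 / 0.1083 = 52.5151

€52.52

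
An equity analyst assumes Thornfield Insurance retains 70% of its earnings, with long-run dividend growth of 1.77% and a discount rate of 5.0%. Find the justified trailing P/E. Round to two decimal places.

Payout ratio b = 1 − 0.70 = 0.30.
Justified trailing P/E = b(1+g)/(r−g) = 0.30×(1+0.0177)/(0.05−0.0177) = 9.4523

9.45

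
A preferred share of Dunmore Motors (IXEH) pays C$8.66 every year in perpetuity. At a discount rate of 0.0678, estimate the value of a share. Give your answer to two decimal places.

C$127.73

Zero-growth DDM (perpetuity): P₀ = D/r = 8.66 / 0.0678 = 127.7286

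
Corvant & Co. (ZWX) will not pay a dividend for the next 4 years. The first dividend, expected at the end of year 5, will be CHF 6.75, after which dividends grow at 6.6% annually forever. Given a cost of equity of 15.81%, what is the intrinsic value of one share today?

CHF 40.74

Deferred-dividend DDM. At t=4 the remaining stream is a growing perpetuity with first payment D_5 = 6.75.
V_4 = D_5/(r−g) = 6.75/(0.1581−0.066) = 73.2899
P₀ = V_4/(1+r)^4 = 73.2899/(1+0.1581)^4 = 40.7436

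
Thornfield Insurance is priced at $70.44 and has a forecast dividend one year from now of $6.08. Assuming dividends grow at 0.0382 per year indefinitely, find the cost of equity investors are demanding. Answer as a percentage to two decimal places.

12.45%

Rearranging the constant-growth DDM: r = D₁/P₀ + g.
r = 6.0800 / 70.44 + 0.0382 = 0.08631 + 0.0382 = 0.12451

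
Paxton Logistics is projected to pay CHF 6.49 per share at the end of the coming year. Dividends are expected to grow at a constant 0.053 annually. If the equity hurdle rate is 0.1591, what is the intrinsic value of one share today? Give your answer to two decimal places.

CHF 61.17

Gordon growth model: P₀ = D₁/(r − g), with D₁ = 6.49 given directly.
P₀ = 6.4900 / (0.1591 − 0.053) = 6.4900 / 0.1061 = 61.1687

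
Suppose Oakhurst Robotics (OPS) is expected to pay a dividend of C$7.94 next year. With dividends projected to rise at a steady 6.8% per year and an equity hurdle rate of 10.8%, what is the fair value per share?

C$198.50

Gordon growth model: P₀ = D₁/(r − g), with D₁ = 7.94 given directly.
P₀ = 7.9400 / (0.108 − 0.068) = 7.9400 / 0.04 = 198.5000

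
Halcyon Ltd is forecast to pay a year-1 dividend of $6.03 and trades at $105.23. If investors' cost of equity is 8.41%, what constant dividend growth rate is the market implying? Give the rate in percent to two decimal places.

From P₀ = D₁/(r − g), the implied growth is g = r − D₁/P₀.
g = 0.0841 − 6.03/105.23 = 0.0841 − 0.05730 = 0.02680

2.68%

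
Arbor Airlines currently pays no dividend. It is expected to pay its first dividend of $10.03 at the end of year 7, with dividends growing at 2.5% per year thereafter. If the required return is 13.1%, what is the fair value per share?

$45.21

Deferred-dividend DDM. At t=6 the remaining stream is a growing perpetuity with first payment D_7 = 10.03.
V_6 = D_7/(r−g) = 10.03/(0.131−0.025) = 94.6226
P₀ = V_6/(1+r)^6 = 94.6226/(1+0.131)^6 = 45.2084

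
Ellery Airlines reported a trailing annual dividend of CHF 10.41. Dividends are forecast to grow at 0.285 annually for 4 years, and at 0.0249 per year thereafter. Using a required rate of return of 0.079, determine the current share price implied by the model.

CHF 462.38

Two-stage DDM. Project D₁…D_4 at 0.285, terminal growth 0.0249, discount at r = 0.079.
D_1 = 13.3768
D_2 = 17.1893
D_3 = 22.0882
D_4 = 28.3833
Terminal value at t=4: TV = D_5/(r−g) = 29.0901/(0.079−0.0249) = 537.7092
P₀ = 13.3768/(1+0.079)^1 + 17.1893/(1+0.079)^2 + 22.0882/(1+0.079)^3 + 28.3833/(1+0.079)^4 + 537.7092/(1+0.079)^4 = 462.3845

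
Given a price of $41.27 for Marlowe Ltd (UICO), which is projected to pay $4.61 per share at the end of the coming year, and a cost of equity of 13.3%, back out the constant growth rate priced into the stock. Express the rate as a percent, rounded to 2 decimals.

From P₀ = D₁/(r − g), the implied growth is g = r − D₁/P₀.
g = 0.133 − 4.61/41.27 = 0.133 − 0.11170 = 0.02130

2.13%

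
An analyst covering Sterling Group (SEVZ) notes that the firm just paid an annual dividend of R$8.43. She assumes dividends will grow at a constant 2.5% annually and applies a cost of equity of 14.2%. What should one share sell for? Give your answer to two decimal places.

R$73.85

Gordon growth model: P₀ = D₁/(r − g). D₁ = 8.43 × (1 + 0.025) = 8.6407.
P₀ = 8.6407 / (0.142 − 0.025) = 8.6407 / 0.117 = 73.8526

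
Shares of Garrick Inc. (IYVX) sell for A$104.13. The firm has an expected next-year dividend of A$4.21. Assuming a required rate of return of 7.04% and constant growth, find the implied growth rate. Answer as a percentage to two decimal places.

From P₀ = D₁/(r − g), the implied growth is g = r − D₁/P₀.
g = 0.0704 − 4.21/104.13 = 0.0704 − 0.04043 = 0.02997

3.00%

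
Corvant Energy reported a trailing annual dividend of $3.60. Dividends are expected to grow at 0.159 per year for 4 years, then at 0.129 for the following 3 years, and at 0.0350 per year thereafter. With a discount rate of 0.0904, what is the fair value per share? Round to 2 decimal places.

Three-stage DDM. Project D₁…D_7; terminal Gordon value at t=7 with g = 0.035; discount at r = 0.0904.
D_1 = 4.1724
D_2 = 4.8358
D_3 = 5.6047
D_4 = 6.4959
D_5 = 7.3338
D_6 = 8.2799
D_7 = 9.3480
TV_7 = 9.6752/(0.0904−0.035) = 174.6420
P₀ = Σ Dₜ/(1+r)ᵗ + TV_7/(1+r)^7 = 126.8864

$126.89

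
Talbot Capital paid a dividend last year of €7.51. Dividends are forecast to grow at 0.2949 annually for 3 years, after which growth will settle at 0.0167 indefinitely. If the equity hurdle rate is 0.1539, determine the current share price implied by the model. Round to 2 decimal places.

€107.15

Two-stage DDM. Project D₁…D_3 at 0.2949, terminal growth 0.0167, discount at r = 0.1539.
D_1 = 9.7247
D_2 = 12.5925
D_3 = 16.3060
Terminal value at t=3: TV = D_4/(r−g) = 16.5784/(0.1539−0.0167) = 120.8335
P₀ = 9.7247/(1+0.1539)^1 + 12.5925/(1+0.1539)^2 + 16.3060/(1+0.1539)^3 + 120.8335/(1+0.1539)^3 = 107.1454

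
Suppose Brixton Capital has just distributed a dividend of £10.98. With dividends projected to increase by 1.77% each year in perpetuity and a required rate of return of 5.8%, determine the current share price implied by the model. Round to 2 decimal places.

Gordon growth model: P₀ = D₁/(r − g). D₁ = 10.98 × (1 + 0.0177) = 11.1743.
P₀ = 11.1743 / (0.058 − 0.0177) = 11.1743 / 0.0403 = 277.2791

£277.28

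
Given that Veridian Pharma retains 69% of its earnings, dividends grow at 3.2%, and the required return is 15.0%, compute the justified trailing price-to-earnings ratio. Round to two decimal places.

Payout ratio b = 1 − 0.69 = 0.31.
Justified trailing P/E = b(1+g)/(r−g) = 0.31×(1+0.032)/(0.15−0.032) = 2.7112

2.71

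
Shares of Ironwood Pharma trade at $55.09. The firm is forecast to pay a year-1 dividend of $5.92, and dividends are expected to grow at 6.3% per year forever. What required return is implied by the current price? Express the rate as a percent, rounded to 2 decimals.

Rearranging the constant-growth DDM: r = D₁/P₀ + g.
r = 5.9200 / 55.09 + 0.063 = 0.10746 + 0.063 = 0.17046

17.05%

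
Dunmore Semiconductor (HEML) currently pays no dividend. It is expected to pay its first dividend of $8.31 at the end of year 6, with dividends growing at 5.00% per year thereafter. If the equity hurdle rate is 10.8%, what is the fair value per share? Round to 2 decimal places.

Deferred-dividend DDM. At t=5 the remaining stream is a growing perpetuity with first payment D_6 = 8.31.
V_5 = D_6/(r−g) = 8.31/(0.108−0.05) = 143.2759
P₀ = V_5/(1+r)^5 = 143.2759/(1+0.108)^5 = 85.7974

$85.80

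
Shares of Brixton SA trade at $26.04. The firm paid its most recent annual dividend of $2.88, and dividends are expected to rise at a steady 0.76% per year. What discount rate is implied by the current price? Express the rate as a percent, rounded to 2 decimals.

11.90%

Rearranging the constant-growth DDM: r = D₁/P₀ + g.
D₁ = 2.88 × (1 + 0.0076) = 2.9019.
r = 2.9019 / 26.04 + 0.0076 = 0.11144 + 0.0076 = 0.11904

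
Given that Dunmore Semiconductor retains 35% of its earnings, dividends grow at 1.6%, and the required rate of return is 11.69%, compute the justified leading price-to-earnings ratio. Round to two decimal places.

6.44

Payout ratio b = 1 − 0.35 = 0.65.
Justified leading P/E = b/(r−g) = 0.65/(0.1169−0.016) = 6.4420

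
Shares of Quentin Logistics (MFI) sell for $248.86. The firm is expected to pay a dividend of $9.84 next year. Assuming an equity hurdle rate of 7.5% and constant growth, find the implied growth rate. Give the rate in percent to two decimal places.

From P₀ = D₁/(r − g), the implied growth is g = r − D₁/P₀.
g = 0.075 − 9.84/248.86 = 0.075 − 0.03954 = 0.03546

3.55%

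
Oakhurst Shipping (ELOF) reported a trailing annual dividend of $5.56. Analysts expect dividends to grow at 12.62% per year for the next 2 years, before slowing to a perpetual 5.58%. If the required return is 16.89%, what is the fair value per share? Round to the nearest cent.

Two-stage DDM. Project D₁…D_2 at 0.1262, terminal growth 0.0558, discount at r = 0.1689.
D_1 = 6.2617
D_2 = 7.0519
Terminal value at t=2: TV = D_3/(r−g) = 7.4454/(0.1689−0.0558) = 65.8302
P₀ = 6.2617/(1+0.1689)^1 + 7.0519/(1+0.1689)^2 + 65.8302/(1+0.1689)^2 = 58.6985

$58.70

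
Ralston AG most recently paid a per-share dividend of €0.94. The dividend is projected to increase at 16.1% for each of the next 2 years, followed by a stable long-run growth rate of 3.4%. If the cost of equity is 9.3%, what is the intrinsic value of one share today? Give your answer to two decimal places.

€20.65

Two-stage DDM. Project D₁…D_2 at 0.161, terminal growth 0.034, discount at r = 0.093.
D_1 = 1.0913
D_2 = 1.2670
Terminal value at t=2: TV = D_3/(r−g) = 1.3101/(0.093−0.034) = 22.2055
P₀ = 1.0913/(1+0.093)^1 + 1.2670/(1+0.093)^2 + 22.2055/(1+0.093)^2 = 20.6466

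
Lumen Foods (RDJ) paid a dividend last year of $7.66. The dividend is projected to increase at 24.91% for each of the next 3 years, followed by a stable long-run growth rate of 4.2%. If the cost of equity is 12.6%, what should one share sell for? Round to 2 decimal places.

$158.10

Two-stage DDM. Project D₁…D_3 at 0.2491, terminal growth 0.042, discount at r = 0.126.
D_1 = 9.5681
D_2 = 11.9515
D_3 = 14.9286
Terminal value at t=3: TV = D_4/(r−g) = 15.5556/(0.126−0.042) = 185.1863
P₀ = 9.5681/(1+0.126)^1 + 11.9515/(1+0.126)^2 + 14.9286/(1+0.126)^3 + 185.1863/(1+0.126)^3 = 158.0968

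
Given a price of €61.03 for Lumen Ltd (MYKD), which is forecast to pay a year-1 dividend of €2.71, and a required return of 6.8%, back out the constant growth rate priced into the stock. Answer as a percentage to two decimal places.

2.36%

From P₀ = D₁/(r − g), the implied growth is g = r − D₁/P₀.
g = 0.068 − 2.71/61.03 = 0.068 − 0.04440 = 0.02360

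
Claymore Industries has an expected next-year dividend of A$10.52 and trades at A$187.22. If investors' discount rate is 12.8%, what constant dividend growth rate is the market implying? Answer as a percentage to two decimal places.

7.18%

From P₀ = D₁/(r − g), the implied growth is g = r − D₁/P₀.
g = 0.128 − 10.52/187.22 = 0.128 − 0.05619 = 0.07181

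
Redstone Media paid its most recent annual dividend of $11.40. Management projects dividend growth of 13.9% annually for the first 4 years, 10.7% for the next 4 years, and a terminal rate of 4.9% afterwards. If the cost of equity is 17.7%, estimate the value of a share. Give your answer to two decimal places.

$140.54

Three-stage DDM. Project D₁…D_8; terminal Gordon value at t=8 with g = 0.049; discount at r = 0.177.
D_1 = 12.9846
D_2 = 14.7895
D_3 = 16.8452
D_4 = 19.1867
D_5 = 21.2397
D_6 = 23.5123
D_7 = 26.0281
D_8 = 28.8131
TV_8 = 30.2250/(0.177−0.049) = 236.1325
P₀ = Σ Dₜ/(1+r)ᵗ + TV_8/(1+r)^8 = 140.5367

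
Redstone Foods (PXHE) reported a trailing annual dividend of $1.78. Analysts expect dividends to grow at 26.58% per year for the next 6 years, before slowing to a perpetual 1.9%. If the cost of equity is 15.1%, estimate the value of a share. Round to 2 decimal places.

Two-stage DDM. Project D₁…D_6 at 0.2658, terminal growth 0.019, discount at r = 0.151.
D_1 = 2.2531
D_2 = 2.8520
D_3 = 3.6101
D_4 = 4.5696
D_5 = 5.7842
D_6 = 7.3217
Terminal value at t=6: TV = D_7/(r−g) = 7.4608/(0.151−0.019) = 56.5211
P₀ = 2.2531/(1+0.151)^1 + 2.8520/(1+0.151)^2 + 3.6101/(1+0.151)^3 + 4.5696/(1+0.151)^4 + 5.7842/(1+0.151)^5 + 7.3217/(1+0.151)^6 + 56.5211/(1+0.151)^6 = 39.4022

$39.40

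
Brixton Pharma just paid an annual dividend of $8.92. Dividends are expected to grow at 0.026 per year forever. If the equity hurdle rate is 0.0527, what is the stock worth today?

$342.77

Gordon growth model: P₀ = D₁/(r − g). D₁ = 8.92 × (1 + 0.026) = 9.1519.
P₀ = 9.1519 / (0.0527 − 0.026) = 9.1519 / 0.0267 = 342.7685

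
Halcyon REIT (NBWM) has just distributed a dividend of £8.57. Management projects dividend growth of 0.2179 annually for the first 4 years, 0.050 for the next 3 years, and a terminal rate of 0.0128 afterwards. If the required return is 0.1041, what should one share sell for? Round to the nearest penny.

£199.58

Three-stage DDM. Project D₁…D_7; terminal Gordon value at t=7 with g = 0.0128; discount at r = 0.1041.
D_1 = 10.4374
D_2 = 12.7117
D_3 = 15.4816
D_4 = 18.8550
D_5 = 19.7978
D_6 = 20.7877
D_7 = 21.8271
TV_7 = 22.1064/(0.1041−0.0128) = 242.1298
P₀ = Σ Dₜ/(1+r)ᵗ + TV_7/(1+r)^7 = 199.5825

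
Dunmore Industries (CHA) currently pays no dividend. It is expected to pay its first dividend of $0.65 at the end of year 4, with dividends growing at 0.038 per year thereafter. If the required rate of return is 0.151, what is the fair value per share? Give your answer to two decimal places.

Deferred-dividend DDM. At t=3 the remaining stream is a growing perpetuity with first payment D_4 = 0.65.
V_3 = D_4/(r−g) = 0.65/(0.151−0.038) = 5.7522
P₀ = V_3/(1+r)^3 = 5.7522/(1+0.151)^3 = 3.7723

$3.77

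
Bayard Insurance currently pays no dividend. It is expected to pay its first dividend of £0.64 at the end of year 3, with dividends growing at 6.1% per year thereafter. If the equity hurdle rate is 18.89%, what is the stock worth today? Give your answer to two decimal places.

Deferred-dividend DDM. At t=2 the remaining stream is a growing perpetuity with first payment D_3 = 0.64.
V_2 = D_3/(r−g) = 0.64/(0.1889−0.061) = 5.0039
P₀ = V_2/(1+r)^2 = 5.0039/(1+0.1889)^2 = 3.5401

£3.54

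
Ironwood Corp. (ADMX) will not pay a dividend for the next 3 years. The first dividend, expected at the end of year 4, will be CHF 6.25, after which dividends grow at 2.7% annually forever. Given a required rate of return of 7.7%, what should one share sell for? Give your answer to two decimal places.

CHF 100.06

Deferred-dividend DDM. At t=3 the remaining stream is a growing perpetuity with first payment D_4 = 6.25.
V_3 = D_4/(r−g) = 6.25/(0.077−0.027) = 125.0000
P₀ = V_3/(1+r)^3 = 125.0000/(1+0.077)^3 = 100.0606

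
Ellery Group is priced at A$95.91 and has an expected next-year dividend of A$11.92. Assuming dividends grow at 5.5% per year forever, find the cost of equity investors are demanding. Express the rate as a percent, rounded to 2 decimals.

Rearranging the constant-growth DDM: r = D₁/P₀ + g.
r = 11.9200 / 95.91 + 0.055 = 0.12428 + 0.055 = 0.17928

17.93%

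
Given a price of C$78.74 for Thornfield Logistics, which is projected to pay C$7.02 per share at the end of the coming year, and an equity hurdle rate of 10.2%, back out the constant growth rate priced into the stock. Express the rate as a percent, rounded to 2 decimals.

1.28%

From P₀ = D₁/(r − g), the implied growth is g = r − D₁/P₀.
g = 0.102 − 7.02/78.74 = 0.102 − 0.08915 = 0.01285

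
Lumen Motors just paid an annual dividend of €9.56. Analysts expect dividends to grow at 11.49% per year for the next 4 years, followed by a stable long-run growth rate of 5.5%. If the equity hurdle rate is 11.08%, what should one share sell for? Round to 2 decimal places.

€222.03

Two-stage DDM. Project D₁…D_4 at 0.1149, terminal growth 0.055, discount at r = 0.1108.
D_1 = 10.6584
D_2 = 11.8831
D_3 = 13.2485
D_4 = 14.7707
Terminal value at t=4: TV = D_5/(r−g) = 15.5831/(0.1108−0.055) = 279.2671
P₀ = 10.6584/(1+0.1108)^1 + 11.8831/(1+0.1108)^2 + 13.2485/(1+0.1108)^3 + 14.7707/(1+0.1108)^4 + 279.2671/(1+0.1108)^4 = 222.0267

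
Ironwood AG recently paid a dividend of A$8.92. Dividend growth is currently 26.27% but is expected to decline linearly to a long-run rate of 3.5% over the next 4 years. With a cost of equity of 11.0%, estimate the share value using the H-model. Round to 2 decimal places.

A$177.26

H-model: P₀ = D₀[(1+g_L) + H(g_S−g_L)]/(r−g_L), with H = 4/2 = 2.
P₀ = 8.92 × [(1+0.035) + 2×(0.2627−0.035)] / (0.11−0.035)
   = 8.92 × 1.4904 / 0.075 = 177.2582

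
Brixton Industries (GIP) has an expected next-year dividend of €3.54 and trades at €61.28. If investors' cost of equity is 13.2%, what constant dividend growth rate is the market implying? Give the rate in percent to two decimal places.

7.42%

From P₀ = D₁/(r − g), the implied growth is g = r − D₁/P₀.
g = 0.132 − 3.54/61.28 = 0.132 − 0.05777 = 0.07423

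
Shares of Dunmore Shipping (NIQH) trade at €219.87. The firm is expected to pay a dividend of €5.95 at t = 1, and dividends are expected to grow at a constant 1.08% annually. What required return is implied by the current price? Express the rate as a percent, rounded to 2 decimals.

3.79%

Rearranging the constant-growth DDM: r = D₁/P₀ + g.
r = 5.9500 / 219.87 + 0.0108 = 0.02706 + 0.0108 = 0.03786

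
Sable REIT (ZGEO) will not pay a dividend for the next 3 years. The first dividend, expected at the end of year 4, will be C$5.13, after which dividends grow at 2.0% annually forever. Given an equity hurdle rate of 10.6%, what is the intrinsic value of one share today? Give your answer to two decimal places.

C$44.09

Deferred-dividend DDM. At t=3 the remaining stream is a growing perpetuity with first payment D_4 = 5.13.
V_3 = D_4/(r−g) = 5.13/(0.106−0.02) = 59.6512
P₀ = V_3/(1+r)^3 = 59.6512/(1+0.106)^3 = 44.0914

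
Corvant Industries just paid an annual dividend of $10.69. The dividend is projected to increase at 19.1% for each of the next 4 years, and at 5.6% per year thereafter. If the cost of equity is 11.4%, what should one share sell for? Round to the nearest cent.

Two-stage DDM. Project D₁…D_4 at 0.191, terminal growth 0.056, discount at r = 0.114.
D_1 = 12.7318
D_2 = 15.1636
D_3 = 18.0598
D_4 = 21.5092
Terminal value at t=4: TV = D_5/(r−g) = 22.7137/(0.114−0.056) = 391.6162
P₀ = 12.7318/(1+0.114)^1 + 15.1636/(1+0.114)^2 + 18.0598/(1+0.114)^3 + 21.5092/(1+0.114)^4 + 391.6162/(1+0.114)^4 = 304.9621

$304.96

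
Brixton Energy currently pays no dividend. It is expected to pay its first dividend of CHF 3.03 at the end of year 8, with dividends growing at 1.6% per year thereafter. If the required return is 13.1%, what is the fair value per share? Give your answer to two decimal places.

CHF 11.13

Deferred-dividend DDM. At t=7 the remaining stream is a growing perpetuity with first payment D_8 = 3.03.
V_7 = D_8/(r−g) = 3.03/(0.131−0.016) = 26.3478
P₀ = V_7/(1+r)^7 = 26.3478/(1+0.131)^7 = 11.1303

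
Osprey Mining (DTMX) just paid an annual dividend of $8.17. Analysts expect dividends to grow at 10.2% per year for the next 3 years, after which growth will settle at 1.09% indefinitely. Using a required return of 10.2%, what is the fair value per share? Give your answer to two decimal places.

Two-stage DDM. Project D₁…D_3 at 0.102, terminal growth 0.0109, discount at r = 0.102.
D_1 = 9.0033
D_2 = 9.9217
D_3 = 10.9337
Terminal value at t=3: TV = D_4/(r−g) = 11.0529/(0.102−0.0109) = 121.3268
P₀ = 9.0033/(1+0.102)^1 + 9.9217/(1+0.102)^2 + 10.9337/(1+0.102)^3 + 121.3268/(1+0.102)^3 = 115.1692

$115.17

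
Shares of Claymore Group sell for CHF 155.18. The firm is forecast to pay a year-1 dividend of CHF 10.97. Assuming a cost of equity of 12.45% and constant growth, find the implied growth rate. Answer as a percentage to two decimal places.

5.38%

From P₀ = D₁/(r − g), the implied growth is g = r − D₁/P₀.
g = 0.1245 − 10.97/155.18 = 0.1245 − 0.07069 = 0.05381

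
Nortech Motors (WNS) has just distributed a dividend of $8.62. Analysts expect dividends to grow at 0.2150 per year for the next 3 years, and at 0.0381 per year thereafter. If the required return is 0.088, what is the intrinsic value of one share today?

$282.12

Two-stage DDM. Project D₁…D_3 at 0.215, terminal growth 0.0381, discount at r = 0.088.
D_1 = 10.4733
D_2 = 12.7251
D_3 = 15.4609
Terminal value at t=3: TV = D_4/(r−g) = 16.0500/(0.088−0.0381) = 321.6435
P₀ = 10.4733/(1+0.088)^1 + 12.7251/(1+0.088)^2 + 15.4609/(1+0.088)^3 + 321.6435/(1+0.088)^3 = 282.1207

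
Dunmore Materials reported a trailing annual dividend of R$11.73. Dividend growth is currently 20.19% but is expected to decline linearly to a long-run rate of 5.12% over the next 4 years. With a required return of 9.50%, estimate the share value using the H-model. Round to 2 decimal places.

R$362.24

H-model: P₀ = D₀[(1+g_L) + H(g_S−g_L)]/(r−g_L), with H = 4/2 = 2.
P₀ = 11.73 × [(1+0.0512) + 2×(0.2019−0.0512)] / (0.095−0.0512)
   = 11.73 × 1.3526 / 0.0438 = 362.2374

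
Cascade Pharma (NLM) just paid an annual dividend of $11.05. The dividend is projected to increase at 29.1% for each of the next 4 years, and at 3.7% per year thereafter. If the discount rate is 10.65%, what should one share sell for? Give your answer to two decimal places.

$371.49

Two-stage DDM. Project D₁…D_4 at 0.291, terminal growth 0.037, discount at r = 0.1065.
D_1 = 14.2655
D_2 = 18.4168
D_3 = 23.7761
D_4 = 30.6950
Terminal value at t=4: TV = D_5/(r−g) = 31.8307/(0.1065−0.037) = 457.9955
P₀ = 14.2655/(1+0.1065)^1 + 18.4168/(1+0.1065)^2 + 23.7761/(1+0.1065)^3 + 30.6950/(1+0.1065)^4 + 457.9955/(1+0.1065)^4 = 371.4931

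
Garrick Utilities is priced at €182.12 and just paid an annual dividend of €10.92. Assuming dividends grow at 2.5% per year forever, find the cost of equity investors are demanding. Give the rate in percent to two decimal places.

Rearranging the constant-growth DDM: r = D₁/P₀ + g.
D₁ = 10.92 × (1 + 0.025) = 11.1930.
r = 11.1930 / 182.12 + 0.025 = 0.06146 + 0.025 = 0.08646

8.65%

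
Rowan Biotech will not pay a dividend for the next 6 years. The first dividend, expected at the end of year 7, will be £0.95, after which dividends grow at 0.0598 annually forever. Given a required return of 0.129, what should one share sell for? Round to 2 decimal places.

Deferred-dividend DDM. At t=6 the remaining stream is a growing perpetuity with first payment D_7 = 0.95.
V_6 = D_7/(r−g) = 0.95/(0.129−0.0598) = 13.7283
P₀ = V_6/(1+r)^6 = 13.7283/(1+0.129)^6 = 6.6291

£6.63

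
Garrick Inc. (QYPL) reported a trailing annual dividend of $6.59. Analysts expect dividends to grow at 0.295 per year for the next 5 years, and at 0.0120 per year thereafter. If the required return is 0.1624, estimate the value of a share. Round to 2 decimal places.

Two-stage DDM. Project D₁…D_5 at 0.295, terminal growth 0.012, discount at r = 0.1624.
D_1 = 8.5340
D_2 = 11.0516
D_3 = 14.3118
D_4 = 18.5338
D_5 = 24.0013
Terminal value at t=5: TV = D_6/(r−g) = 24.2893/(0.1624−0.012) = 161.4979
P₀ = 8.5340/(1+0.1624)^1 + 11.0516/(1+0.1624)^2 + 14.3118/(1+0.1624)^3 + 18.5338/(1+0.1624)^4 + 24.0013/(1+0.1624)^5 + 161.4979/(1+0.1624)^5 = 122.1957

$122.20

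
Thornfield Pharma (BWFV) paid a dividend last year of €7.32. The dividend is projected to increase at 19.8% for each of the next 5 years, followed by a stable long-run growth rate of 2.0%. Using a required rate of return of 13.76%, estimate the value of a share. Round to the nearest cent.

€125.09

Two-stage DDM. Project D₁…D_5 at 0.198, terminal growth 0.02, discount at r = 0.1376.
D_1 = 8.7694
D_2 = 10.5057
D_3 = 12.5858
D_4 = 15.0778
D_5 = 18.0632
Terminal value at t=5: TV = D_6/(r−g) = 18.4245/(0.1376−0.02) = 156.6708
P₀ = 8.7694/(1+0.1376)^1 + 10.5057/(1+0.1376)^2 + 12.5858/(1+0.1376)^3 + 15.0778/(1+0.1376)^4 + 18.0632/(1+0.1376)^5 + 156.6708/(1+0.1376)^5 = 125.0911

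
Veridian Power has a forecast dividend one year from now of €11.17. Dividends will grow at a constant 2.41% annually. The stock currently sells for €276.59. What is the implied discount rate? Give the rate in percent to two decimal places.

Rearranging the constant-growth DDM: r = D₁/P₀ + g.
r = 11.1700 / 276.59 + 0.0241 = 0.04038 + 0.0241 = 0.06448

6.45%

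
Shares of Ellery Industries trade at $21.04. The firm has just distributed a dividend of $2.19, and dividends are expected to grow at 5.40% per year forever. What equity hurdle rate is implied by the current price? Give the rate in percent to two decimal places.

Rearranging the constant-growth DDM: r = D₁/P₀ + g.
D₁ = 2.19 × (1 + 0.054) = 2.3083.
r = 2.3083 / 21.04 + 0.054 = 0.10971 + 0.054 = 0.16371

16.37%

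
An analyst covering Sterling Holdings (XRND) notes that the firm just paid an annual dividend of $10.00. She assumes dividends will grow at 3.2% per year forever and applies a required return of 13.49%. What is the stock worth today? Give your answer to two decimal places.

Gordon growth model: P₀ = D₁/(r − g). D₁ = 10.00 × (1 + 0.032) = 10.3200.
P₀ = 10.3200 / (0.1349 − 0.032) = 10.3200 / 0.1029 = 100.2915

$100.29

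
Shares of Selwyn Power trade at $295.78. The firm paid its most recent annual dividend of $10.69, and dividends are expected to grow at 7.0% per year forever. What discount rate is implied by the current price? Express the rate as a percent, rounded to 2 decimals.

10.87%

Rearranging the constant-growth DDM: r = D₁/P₀ + g.
D₁ = 10.69 × (1 + 0.07) = 11.4383.
r = 11.4383 / 295.78 + 0.07 = 0.03867 + 0.07 = 0.10867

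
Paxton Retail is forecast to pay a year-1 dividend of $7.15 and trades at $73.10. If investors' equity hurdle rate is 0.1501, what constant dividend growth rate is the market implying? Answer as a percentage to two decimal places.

5.23%

From P₀ = D₁/(r − g), the implied growth is g = r − D₁/P₀.
g = 0.1501 − 7.15/73.10 = 0.1501 − 0.09781 = 0.05229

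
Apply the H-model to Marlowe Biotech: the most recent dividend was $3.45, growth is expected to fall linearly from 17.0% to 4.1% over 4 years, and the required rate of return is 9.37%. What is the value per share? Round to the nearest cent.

H-model: P₀ = D₀[(1+g_L) + H(g_S−g_L)]/(r−g_L), with H = 4/2 = 2.
P₀ = 3.45 × [(1+0.041) + 2×(0.17−0.041)] / (0.0937−0.041)
   = 3.45 × 1.2990 / 0.0527 = 85.0389

$85.04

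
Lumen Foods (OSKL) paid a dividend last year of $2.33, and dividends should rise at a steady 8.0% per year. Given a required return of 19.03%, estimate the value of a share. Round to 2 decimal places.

Gordon growth model: P₀ = D₁/(r − g). D₁ = 2.33 × (1 + 0.08) = 2.5164.
P₀ = 2.5164 / (0.1903 − 0.08) = 2.5164 / 0.1103 = 22.8141

$22.81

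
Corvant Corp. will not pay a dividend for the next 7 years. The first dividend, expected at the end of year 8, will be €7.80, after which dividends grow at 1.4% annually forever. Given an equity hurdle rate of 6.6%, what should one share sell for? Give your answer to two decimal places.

Deferred-dividend DDM. At t=7 the remaining stream is a growing perpetuity with first payment D_8 = 7.80.
V_7 = D_8/(r−g) = 7.80/(0.066−0.014) = 150.0000
P₀ = V_7/(1+r)^7 = 150.0000/(1+0.066)^7 = 95.8939

€95.89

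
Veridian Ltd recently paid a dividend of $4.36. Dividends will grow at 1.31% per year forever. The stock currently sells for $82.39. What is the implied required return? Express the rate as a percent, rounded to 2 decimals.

Rearranging the constant-growth DDM: r = D₁/P₀ + g.
D₁ = 4.36 × (1 + 0.0131) = 4.4171.
r = 4.4171 / 82.39 + 0.0131 = 0.05361 + 0.0131 = 0.06671

6.67%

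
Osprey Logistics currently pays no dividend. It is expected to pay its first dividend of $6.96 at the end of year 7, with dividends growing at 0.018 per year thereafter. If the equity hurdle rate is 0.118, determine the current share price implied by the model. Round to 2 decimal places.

Deferred-dividend DDM. At t=6 the remaining stream is a growing perpetuity with first payment D_7 = 6.96.
V_6 = D_7/(r−g) = 6.96/(0.118−0.018) = 69.6000
P₀ = V_6/(1+r)^6 = 69.6000/(1+0.118)^6 = 35.6417

$35.64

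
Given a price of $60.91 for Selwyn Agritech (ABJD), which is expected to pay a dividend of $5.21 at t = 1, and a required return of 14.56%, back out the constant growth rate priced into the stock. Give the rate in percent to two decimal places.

From P₀ = D₁/(r − g), the implied growth is g = r − D₁/P₀.
g = 0.1456 − 5.21/60.91 = 0.1456 − 0.08554 = 0.06006

6.01%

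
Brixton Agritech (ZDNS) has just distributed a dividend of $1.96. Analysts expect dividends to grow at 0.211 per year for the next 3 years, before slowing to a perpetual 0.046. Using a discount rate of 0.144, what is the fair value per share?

$31.41

Two-stage DDM. Project D₁…D_3 at 0.211, terminal growth 0.046, discount at r = 0.144.
D_1 = 2.3736
D_2 = 2.8744
D_3 = 3.4809
Terminal value at t=3: TV = D_4/(r−g) = 3.6410/(0.144−0.046) = 37.1530
P₀ = 2.3736/(1+0.144)^1 + 2.8744/(1+0.144)^2 + 3.4809/(1+0.144)^3 + 37.1530/(1+0.144)^3 = 31.4111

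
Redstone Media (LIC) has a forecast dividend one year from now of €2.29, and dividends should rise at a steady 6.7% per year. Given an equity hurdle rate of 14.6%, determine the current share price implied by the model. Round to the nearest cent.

Gordon growth model: P₀ = D₁/(r − g), with D₁ = 2.29 given directly.
P₀ = 2.2900 / (0.146 − 0.067) = 2.2900 / 0.079 = 28.9873

€28.99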